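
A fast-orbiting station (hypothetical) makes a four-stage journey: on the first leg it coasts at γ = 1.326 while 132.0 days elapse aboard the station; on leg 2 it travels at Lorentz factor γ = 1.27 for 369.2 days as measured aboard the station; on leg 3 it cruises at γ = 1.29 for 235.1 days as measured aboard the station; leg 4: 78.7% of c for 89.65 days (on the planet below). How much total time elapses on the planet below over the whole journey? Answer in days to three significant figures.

Leg 1: γ = 1.326; Δt_1 = 1.326 × 132.0 = 175.0 days.
Leg 2: γ = 1.27; Δt_2 = 1.270 × 369.2 = 468.9 days.
Leg 3: γ = 1.29; Δt_3 = 1.290 × 235.1 = 303.3 days.
Leg 4: 89.65 days is already measured on the planet below.
Total: 175.0 + 468.9 + 303.3 + 89.65 days.

Δt = 1040 days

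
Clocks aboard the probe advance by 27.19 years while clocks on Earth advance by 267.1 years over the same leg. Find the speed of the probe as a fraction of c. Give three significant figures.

The proper time is measured aboard the probe (both events occur at the probe's location); Δt is measured on Earth. γ = Δt/τ = 267.1/27.19 = 9.823.
β = √(1 − 1/γ²) = √(1 − 0.01036) = √0.9896

β = 0.995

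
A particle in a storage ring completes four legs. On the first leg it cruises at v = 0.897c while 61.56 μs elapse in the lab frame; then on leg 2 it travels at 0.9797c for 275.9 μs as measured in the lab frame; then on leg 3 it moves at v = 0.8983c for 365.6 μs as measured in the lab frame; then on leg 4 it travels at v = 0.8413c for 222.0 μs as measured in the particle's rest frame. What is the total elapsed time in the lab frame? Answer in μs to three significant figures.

Δt = 1110 μs

Leg 1: 61.56 μs is already measured in the lab frame.
Leg 2: 275.9 μs is already measured in the lab frame.
Leg 3: 365.6 μs is already measured in the lab frame.
Leg 4: γ = 1/√(1 − 0.8413²) = 1/√0.2922 = 1.850; Δt_4 = 1.850 × 222.0 = 410.7 μs.
Total: 61.56 + 275.9 + 365.6 + 410.7 μs.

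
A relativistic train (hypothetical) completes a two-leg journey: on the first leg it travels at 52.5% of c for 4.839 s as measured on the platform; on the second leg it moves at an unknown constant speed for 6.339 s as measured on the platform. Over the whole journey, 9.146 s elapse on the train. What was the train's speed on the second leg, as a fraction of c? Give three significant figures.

Leg 1: β = 0.525; γ = 1/√(1 − 0.525²) = 1/√0.7244 = 1.175; τ_1 = 4.839/1.175 = 4.118 s.
Leg 2: speed unknown; τ_2 = 6.339/γ_2.
Total proper time: 4.118 + τ_2 = 9.146, so τ_2 = 9.146 − 4.118 = 5.028 s.
γ_2 = 6.339/5.028 = 1.261; β = √(1 − 1/γ²) = √0.3710.

β = 0.609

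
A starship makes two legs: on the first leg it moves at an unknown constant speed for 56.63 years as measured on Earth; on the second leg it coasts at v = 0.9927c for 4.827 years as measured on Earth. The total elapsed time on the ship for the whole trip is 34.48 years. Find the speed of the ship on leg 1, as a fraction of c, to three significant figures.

β = 0.801

Leg 1: speed unknown; τ_1 = 56.63/γ_1.
Leg 2: γ = 1/√(1 − 0.9927²) = 1/√0.01455 = 8.291; τ_2 = 4.827/8.291 = 0.5822 years.
Total proper time: τ_1 + 0.5822 = 34.48, so τ_1 = 34.48 − 0.5822 = 33.90 years.
γ_1 = 56.63/33.90 = 1.671; β = √(1 − 1/γ²) = √0.6417.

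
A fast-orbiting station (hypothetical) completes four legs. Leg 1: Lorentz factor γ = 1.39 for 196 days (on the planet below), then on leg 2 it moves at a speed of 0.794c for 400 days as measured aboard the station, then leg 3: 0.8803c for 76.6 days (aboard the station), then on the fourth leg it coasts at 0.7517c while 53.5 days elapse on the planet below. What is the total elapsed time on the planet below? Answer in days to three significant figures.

Leg 1: 196 days is already measured on the planet below.
Leg 2: γ = 1/√(1 − 0.794²) = 1/√0.3696 = 1.645; Δt_2 = 1.645 × 400 = 658.0 days.
Leg 3: γ = 1/√(1 − 0.8803²) = 1/√0.2251 = 2.108; Δt_3 = 2.108 × 76.6 = 161.5 days.
Leg 4: 53.5 days is already measured on the planet below.
Total: 196.0 + 658.0 + 161.5 + 53.50 days.

Δt = 1070 days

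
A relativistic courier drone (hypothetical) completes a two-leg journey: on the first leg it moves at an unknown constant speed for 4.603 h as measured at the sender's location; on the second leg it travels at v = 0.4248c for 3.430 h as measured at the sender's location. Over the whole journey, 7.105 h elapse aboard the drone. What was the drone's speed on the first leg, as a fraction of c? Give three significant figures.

β = 0.495

Leg 1: speed unknown; τ_1 = 4.603/γ_1.
Leg 2: γ = 1/√(1 − 0.4248²) = 1/√0.8195 = 1.105; τ_2 = 3.430/1.105 = 3.105 h.
Total proper time: τ_1 + 3.105 = 7.105, so τ_1 = 7.105 − 3.105 = 4.000 h.
γ_1 = 4.603/4.000 = 1.151; β = √(1 − 1/γ²) = √0.2449.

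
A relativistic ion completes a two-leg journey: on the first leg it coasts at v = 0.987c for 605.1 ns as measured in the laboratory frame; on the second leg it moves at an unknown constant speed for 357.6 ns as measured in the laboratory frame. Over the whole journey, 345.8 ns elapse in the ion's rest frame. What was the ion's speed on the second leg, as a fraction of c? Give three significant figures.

β = 0.719

Leg 1: γ = 1/√(1 − 0.987²) = 1/√0.02583 = 6.222; τ_1 = 605.1/6.222 = 97.25 ns.
Leg 2: speed unknown; τ_2 = 357.6/γ_2.
Total proper time: 97.25 + τ_2 = 345.8, so τ_2 = 345.8 − 97.25 = 248.5 ns.
γ_2 = 357.6/248.5 = 1.439; β = √(1 − 1/γ²) = √0.5169.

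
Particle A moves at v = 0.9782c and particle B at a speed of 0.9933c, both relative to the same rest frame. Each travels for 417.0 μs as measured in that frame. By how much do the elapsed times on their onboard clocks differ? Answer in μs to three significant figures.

A: γ = 1/√(1 − 0.9782²) = 1/√0.04312 = 4.815; τ_A = 417.0/4.815 = 86.60 μs.
B: γ = 1/√(1 − 0.9933²) = 1/√0.01336 = 8.653; τ_B = 417.0/8.653 = 48.19 μs.

|τ_A − τ_B| = 38.4 μs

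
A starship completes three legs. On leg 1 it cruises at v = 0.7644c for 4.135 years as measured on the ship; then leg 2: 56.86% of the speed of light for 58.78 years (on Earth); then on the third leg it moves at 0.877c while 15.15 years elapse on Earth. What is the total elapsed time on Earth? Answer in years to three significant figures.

Leg 1: γ = 1/√(1 − 0.7644²) = 1/√0.4157 = 1.551; Δt_1 = 1.551 × 4.135 = 6.413 years.
Leg 2: 58.78 years is already measured on Earth.
Leg 3: 15.15 years is already measured on Earth.
Total: 6.413 + 58.78 + 15.15 years.

Δt = 80.3 years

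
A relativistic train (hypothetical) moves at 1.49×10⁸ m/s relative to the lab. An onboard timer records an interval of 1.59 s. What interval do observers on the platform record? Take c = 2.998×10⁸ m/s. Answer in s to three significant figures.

Δt = 1.83 s

β = 1.49×10⁸/2.998×10⁸ = 0.4970; γ = 1/√(1 − 0.4970²) = 1.152
The interval measured on the train is the proper time (both events occur at the same place in that frame); the lab-frame interval is Δt = γτ = 1.152 × 1.59 s.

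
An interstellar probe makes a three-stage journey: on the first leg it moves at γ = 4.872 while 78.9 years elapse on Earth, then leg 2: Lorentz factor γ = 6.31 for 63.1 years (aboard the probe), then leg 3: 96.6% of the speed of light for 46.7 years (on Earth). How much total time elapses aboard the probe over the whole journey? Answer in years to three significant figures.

τ = 91.4 years

Leg 1: γ = 4.872; τ_1 = 78.9/4.872 = 16.19 years.
Leg 2: 63.1 years is already measured aboard the probe.
Leg 3: β = 0.966; γ = 1/√(1 − 0.966²) = 1/√0.06684 = 3.868; τ_3 = 46.7/3.868 = 12.07 years.
Total: 16.19 + 63.10 + 12.07 years.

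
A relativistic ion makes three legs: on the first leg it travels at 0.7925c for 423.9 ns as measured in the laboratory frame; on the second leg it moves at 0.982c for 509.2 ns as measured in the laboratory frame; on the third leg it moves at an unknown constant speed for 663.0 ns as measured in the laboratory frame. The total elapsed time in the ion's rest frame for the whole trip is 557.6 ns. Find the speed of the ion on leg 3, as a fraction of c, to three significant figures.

β = 0.952

Leg 1: γ = 1/√(1 − 0.7925²) = 1/√0.3719 = 1.640; τ_1 = 423.9/1.640 = 258.5 ns.
Leg 2: γ = 1/√(1 − 0.982²) = 1/√0.03568 = 5.294; τ_2 = 509.2/5.294 = 96.18 ns.
Leg 3: speed unknown; τ_3 = 663.0/γ_3.
Total proper time: 258.5 + 96.18 + τ_3 = 557.6, so τ_3 = 557.6 − 354.7 = 202.9 ns.
γ_3 = 663.0/202.9 = 3.268; β = √(1 − 1/γ²) = √0.9063.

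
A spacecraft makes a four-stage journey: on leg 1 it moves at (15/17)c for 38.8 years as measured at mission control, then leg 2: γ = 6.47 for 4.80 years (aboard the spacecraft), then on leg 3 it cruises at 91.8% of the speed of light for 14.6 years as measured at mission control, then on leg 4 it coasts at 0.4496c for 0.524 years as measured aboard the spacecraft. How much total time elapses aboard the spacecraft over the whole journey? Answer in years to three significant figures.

τ = 29.4 years

Leg 1: γ = 1/√(1 − (15/17)²) = 17/8 = 2.125; τ_1 = 38.8/2.125 = 18.26 years.
Leg 2: 4.80 years is already measured aboard the spacecraft.
Leg 3: β = 0.918; γ = 1/√(1 − 0.918²) = 1/√0.1573 = 2.522; τ_3 = 14.6/2.522 = 5.790 years.
Leg 4: 0.524 years is already measured aboard the spacecraft.
Total: 18.26 + 4.800 + 5.790 + 0.5240 years.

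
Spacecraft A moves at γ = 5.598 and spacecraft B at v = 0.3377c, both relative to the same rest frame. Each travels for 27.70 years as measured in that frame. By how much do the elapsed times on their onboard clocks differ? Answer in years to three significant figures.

A: γ = 5.598; τ_A = 27.70/5.598 = 4.948 years.
B: γ = 1/√(1 − 0.3377²) = 1/√0.8860 = 1.062; τ_B = 27.70/1.062 = 26.07 years.

|τ_A − τ_B| = 21.1 years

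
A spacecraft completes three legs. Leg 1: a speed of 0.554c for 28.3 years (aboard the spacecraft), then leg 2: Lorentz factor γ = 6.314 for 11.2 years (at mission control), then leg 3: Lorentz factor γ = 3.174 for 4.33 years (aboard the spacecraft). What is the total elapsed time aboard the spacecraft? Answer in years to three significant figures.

Leg 1: 28.3 years is already measured aboard the spacecraft.
Leg 2: γ = 6.314; τ_2 = 11.2/6.314 = 1.774 years.
Leg 3: 4.33 years is already measured aboard the spacecraft.
Total: 28.30 + 1.774 + 4.330 years.

τ = 34.4 years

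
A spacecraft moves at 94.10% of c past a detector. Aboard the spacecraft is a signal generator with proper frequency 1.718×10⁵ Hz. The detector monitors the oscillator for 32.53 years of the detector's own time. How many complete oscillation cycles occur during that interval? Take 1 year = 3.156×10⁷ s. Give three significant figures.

N = 5.97×10¹³

β = 0.9410; γ = 1/√(1 − 0.9410²) = 1/√0.1145 = 2.955
During 32.53 years of lab time, the oscillator's proper time advances by τ = Δt/γ = 32.53/2.955 = 11.01 years = 3.474×10⁸ s.
N = f × τ = 1.718×10⁵ × 3.474×10⁸ = 5.969×10¹³.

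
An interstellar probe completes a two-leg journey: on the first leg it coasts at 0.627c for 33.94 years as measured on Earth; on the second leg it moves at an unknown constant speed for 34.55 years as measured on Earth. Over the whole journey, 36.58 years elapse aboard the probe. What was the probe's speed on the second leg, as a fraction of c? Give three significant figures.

Leg 1: γ = 1/√(1 − 0.627²) = 1/√0.6069 = 1.284; τ_1 = 33.94/1.284 = 26.44 years.
Leg 2: speed unknown; τ_2 = 34.55/γ_2.
Total proper time: 26.44 + τ_2 = 36.58, so τ_2 = 36.58 − 26.44 = 10.14 years.
γ_2 = 34.55/10.14 = 3.407; β = √(1 − 1/γ²) = √0.9139.

β = 0.956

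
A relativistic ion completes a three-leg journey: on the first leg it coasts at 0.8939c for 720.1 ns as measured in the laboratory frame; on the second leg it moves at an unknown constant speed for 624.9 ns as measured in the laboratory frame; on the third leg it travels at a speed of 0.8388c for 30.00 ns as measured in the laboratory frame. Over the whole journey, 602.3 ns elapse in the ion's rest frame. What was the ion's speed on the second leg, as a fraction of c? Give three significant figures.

Leg 1: γ = 1/√(1 − 0.8939²) = 1/√0.2009 = 2.231; τ_1 = 720.1/2.231 = 322.8 ns.
Leg 2: speed unknown; τ_2 = 624.9/γ_2.
Leg 3: γ = 1/√(1 − 0.8388²) = 1/√0.2964 = 1.837; τ_3 = 30.00/1.837 = 16.33 ns.
Total proper time: 322.8 + τ_2 + 16.33 = 602.3, so τ_2 = 602.3 − 339.1 = 263.2 ns.
γ_2 = 624.9/263.2 = 2.375; β = √(1 − 1/γ²) = √0.8226.

β = 0.907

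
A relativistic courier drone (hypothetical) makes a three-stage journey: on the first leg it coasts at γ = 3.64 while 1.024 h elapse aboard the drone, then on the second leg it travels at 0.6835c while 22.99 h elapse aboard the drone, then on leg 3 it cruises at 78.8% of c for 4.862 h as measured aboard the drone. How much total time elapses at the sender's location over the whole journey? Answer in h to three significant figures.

Leg 1: γ = 3.64; Δt_1 = 3.640 × 1.024 = 3.727 h.
Leg 2: γ = 1/√(1 − 0.6835²) = 1/√0.5328 = 1.370; Δt_2 = 1.370 × 22.99 = 31.50 h.
Leg 3: β = 0.788; γ = 1/√(1 − 0.788²) = 1/√0.3791 = 1.624; Δt_3 = 1.624 × 4.862 = 7.897 h.
Total: 3.727 + 31.50 + 7.897 h.

Δt = 43.1 h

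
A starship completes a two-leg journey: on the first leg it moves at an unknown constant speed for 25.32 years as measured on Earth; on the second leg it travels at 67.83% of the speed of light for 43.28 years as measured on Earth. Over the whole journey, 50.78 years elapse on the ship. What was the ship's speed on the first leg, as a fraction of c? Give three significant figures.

Leg 1: speed unknown; τ_1 = 25.32/γ_1.
Leg 2: β = 0.6783; γ = 1/√(1 − 0.6783²) = 1/√0.5399 = 1.361; τ_2 = 43.28/1.361 = 31.80 years.
Total proper time: τ_1 + 31.80 = 50.78, so τ_1 = 50.78 − 31.80 = 18.98 years.
γ_1 = 25.32/18.98 = 1.334; β = √(1 − 1/γ²) = √0.4382.

β = 0.662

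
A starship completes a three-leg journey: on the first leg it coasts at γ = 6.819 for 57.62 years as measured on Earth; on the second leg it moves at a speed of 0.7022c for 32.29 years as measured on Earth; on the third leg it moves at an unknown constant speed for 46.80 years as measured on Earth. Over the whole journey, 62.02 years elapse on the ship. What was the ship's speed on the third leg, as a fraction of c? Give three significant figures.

β = 0.757

Leg 1: γ = 6.819; τ_1 = 57.62/6.819 = 8.450 years.
Leg 2: γ = 1/√(1 − 0.7022²) = 1/√0.5069 = 1.405; τ_2 = 32.29/1.405 = 22.99 years.
Leg 3: speed unknown; τ_3 = 46.80/γ_3.
Total proper time: 8.450 + 22.99 + τ_3 = 62.02, so τ_3 = 62.02 − 31.44 = 30.58 years.
γ_3 = 46.80/30.58 = 1.530; β = √(1 − 1/γ²) = √0.5730.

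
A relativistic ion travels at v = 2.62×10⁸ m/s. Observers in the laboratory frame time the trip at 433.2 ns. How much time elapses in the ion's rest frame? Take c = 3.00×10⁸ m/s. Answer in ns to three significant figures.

β = 2.62×10⁸/3.00×10⁸ = 0.8733; γ = 1/√(1 − 0.8733²) = 2.053
The interval measured in the laboratory frame is the dilated one; the clock in the ion's rest frame measures the proper time τ = Δt/γ = 433.2/2.053 ns.

τ = 211 ns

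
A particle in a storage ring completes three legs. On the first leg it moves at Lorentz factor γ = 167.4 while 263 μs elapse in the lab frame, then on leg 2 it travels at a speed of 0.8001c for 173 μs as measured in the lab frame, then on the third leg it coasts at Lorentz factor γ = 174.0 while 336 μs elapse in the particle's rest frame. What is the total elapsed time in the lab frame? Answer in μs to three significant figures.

Leg 1: 263 μs is already measured in the lab frame.
Leg 2: 173 μs is already measured in the lab frame.
Leg 3: γ = 174.0; Δt_3 = 174.0 × 336 = 5.846×10⁴ μs.
Total: 263.0 + 173.0 + 5.846×10⁴ μs.

Δt = 5.89×10⁴ μs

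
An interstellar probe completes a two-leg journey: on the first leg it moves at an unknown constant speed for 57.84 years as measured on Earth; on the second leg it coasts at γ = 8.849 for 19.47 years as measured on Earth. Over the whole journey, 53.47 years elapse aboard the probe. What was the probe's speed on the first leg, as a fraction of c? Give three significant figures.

β = 0.463

Leg 1: speed unknown; τ_1 = 57.84/γ_1.
Leg 2: γ = 8.849; τ_2 = 19.47/8.849 = 2.200 years.
Total proper time: τ_1 + 2.200 = 53.47, so τ_1 = 53.47 − 2.200 = 51.27 years.
γ_1 = 57.84/51.27 = 1.128; β = √(1 − 1/γ²) = √0.2143.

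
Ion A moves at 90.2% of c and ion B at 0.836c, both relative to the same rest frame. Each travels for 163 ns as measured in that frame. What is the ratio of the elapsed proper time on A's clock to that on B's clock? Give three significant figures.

A: β = 0.902; γ = 1/√(1 − 0.902²) = 1/√0.1864 = 2.316. B: γ = 1/√(1 − 0.836²) = 1/√0.3011 = 1.822.
τ_A/τ_B = γ_B/γ_A = 1.822/2.316 = 0.7868, so τ_A/τ_B = 0.7868.

τ_A/τ_B = 0.787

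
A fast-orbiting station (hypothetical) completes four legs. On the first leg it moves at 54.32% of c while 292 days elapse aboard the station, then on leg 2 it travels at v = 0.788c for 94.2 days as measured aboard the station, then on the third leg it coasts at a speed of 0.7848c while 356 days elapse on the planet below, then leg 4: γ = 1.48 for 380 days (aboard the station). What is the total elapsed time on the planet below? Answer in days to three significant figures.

Leg 1: β = 0.5432; γ = 1/√(1 − 0.5432²) = 1/√0.7049 = 1.191; Δt_1 = 1.191 × 292 = 347.8 days.
Leg 2: γ = 1/√(1 − 0.788²) = 1/√0.3791 = 1.624; Δt_2 = 1.624 × 94.2 = 153.0 days.
Leg 3: 356 days is already measured on the planet below.
Leg 4: γ = 1.48; Δt_4 = 1.480 × 380 = 562.4 days.
Total: 347.8 + 153.0 + 356.0 + 562.4 days.

Δt = 1420 days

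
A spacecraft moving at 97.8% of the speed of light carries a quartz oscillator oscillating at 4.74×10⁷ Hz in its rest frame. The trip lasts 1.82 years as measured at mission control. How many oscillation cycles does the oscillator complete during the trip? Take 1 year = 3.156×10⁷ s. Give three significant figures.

N = 5.68×10¹⁴

β = 0.978; γ = 1/√(1 − 0.978²) = 1/√0.04352 = 4.794
The oscillator's own cycle count is N = f × τ where τ is the proper time aboard the spacecraft. τ = Δt/γ = 1.82/4.794 = 0.3797 years = 1.198×10⁷ s.
N = 4.74×10⁷ × 1.198×10⁷ = 5.680×10¹⁴.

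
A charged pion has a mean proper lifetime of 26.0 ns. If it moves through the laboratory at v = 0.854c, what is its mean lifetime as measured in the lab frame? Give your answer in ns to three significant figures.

Δt = 50.0 ns

γ = 1/√(1 − 0.854²) = 1/√0.2707 = 1.922
The rest-frame lifetime is the proper time; the lab measures the dilated interval Δt = γτ₀ = 1.922 × 26.0 ns.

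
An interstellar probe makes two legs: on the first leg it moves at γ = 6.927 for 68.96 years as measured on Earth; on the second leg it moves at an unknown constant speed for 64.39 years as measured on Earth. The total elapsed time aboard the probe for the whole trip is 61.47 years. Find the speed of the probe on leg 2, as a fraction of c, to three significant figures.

Leg 1: γ = 6.927; τ_1 = 68.96/6.927 = 9.955 years.
Leg 2: speed unknown; τ_2 = 64.39/γ_2.
Total proper time: 9.955 + τ_2 = 61.47, so τ_2 = 61.47 − 9.955 = 51.51 years.
γ_2 = 64.39/51.51 = 1.250; β = √(1 − 1/γ²) = √0.3599.

β = 0.600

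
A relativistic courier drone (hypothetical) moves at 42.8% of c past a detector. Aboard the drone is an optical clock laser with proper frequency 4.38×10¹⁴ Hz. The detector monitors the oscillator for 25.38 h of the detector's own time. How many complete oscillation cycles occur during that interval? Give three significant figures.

β = 0.428; γ = 1/√(1 − 0.428²) = 1/√0.8168 = 1.106
During 25.38 h of lab time, the oscillator's proper time advances by τ = Δt/γ = 25.38/1.106 = 22.94 h = 8.258×10⁴ s.
N = f × τ = 4.38×10¹⁴ × 8.258×10⁴ = 3.617×10¹⁹.

N = 3.62×10¹⁹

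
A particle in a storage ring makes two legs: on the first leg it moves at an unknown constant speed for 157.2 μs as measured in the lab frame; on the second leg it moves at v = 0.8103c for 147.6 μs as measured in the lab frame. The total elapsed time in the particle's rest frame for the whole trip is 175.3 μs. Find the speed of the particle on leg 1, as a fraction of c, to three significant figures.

Leg 1: speed unknown; τ_1 = 157.2/γ_1.
Leg 2: γ = 1/√(1 − 0.8103²) = 1/√0.3434 = 1.706; τ_2 = 147.6/1.706 = 86.50 μs.
Total proper time: τ_1 + 86.50 = 175.3, so τ_1 = 175.3 − 86.50 = 88.80 μs.
γ_1 = 157.2/88.80 = 1.770; β = √(1 − 1/γ²) = √0.6809.

β = 0.825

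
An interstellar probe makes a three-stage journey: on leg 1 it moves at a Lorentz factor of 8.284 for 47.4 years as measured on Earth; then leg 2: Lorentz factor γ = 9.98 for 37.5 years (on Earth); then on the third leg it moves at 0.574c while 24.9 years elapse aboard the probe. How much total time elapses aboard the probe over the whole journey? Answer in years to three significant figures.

Leg 1: γ = 8.284; τ_1 = 47.4/8.284 = 5.722 years.
Leg 2: γ = 9.98; τ_2 = 37.5/9.980 = 3.758 years.
Leg 3: 24.9 years is already measured aboard the probe.
Total: 5.722 + 3.758 + 24.90 years.

τ = 34.4 years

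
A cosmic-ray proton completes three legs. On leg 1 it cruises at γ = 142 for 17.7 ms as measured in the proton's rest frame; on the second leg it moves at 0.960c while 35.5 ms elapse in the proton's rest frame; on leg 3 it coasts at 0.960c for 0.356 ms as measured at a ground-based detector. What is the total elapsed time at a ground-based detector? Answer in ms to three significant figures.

Leg 1: γ = 142; Δt_1 = 142.0 × 17.7 = 2513 ms.
Leg 2: γ = 1/√(1 − 0.960²) = 25/7 ≈ 3.571; Δt_2 = 3.571 × 35.5 = 126.8 ms.
Leg 3: 0.356 ms is already measured at a ground-based detector.
Total: 2513 + 126.8 + 0.3560 ms.

Δt = 2640 ms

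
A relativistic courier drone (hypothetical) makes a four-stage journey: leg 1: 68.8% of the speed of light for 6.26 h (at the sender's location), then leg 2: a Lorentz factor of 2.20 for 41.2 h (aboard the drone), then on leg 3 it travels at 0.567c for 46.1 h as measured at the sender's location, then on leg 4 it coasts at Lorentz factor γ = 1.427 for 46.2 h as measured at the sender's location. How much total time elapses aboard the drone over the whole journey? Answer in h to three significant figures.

Leg 1: β = 0.688; γ = 1/√(1 − 0.688²) = 1/√0.5267 = 1.378; τ_1 = 6.26/1.378 = 4.543 h.
Leg 2: 41.2 h is already measured aboard the drone.
Leg 3: γ = 1/√(1 − 0.567²) = 1/√0.6785 = 1.214; τ_3 = 46.1/1.214 = 37.97 h.
Leg 4: γ = 1.427; τ_4 = 46.2/1.427 = 32.38 h.
Total: 4.543 + 41.20 + 37.97 + 32.38 h.

τ = 116 h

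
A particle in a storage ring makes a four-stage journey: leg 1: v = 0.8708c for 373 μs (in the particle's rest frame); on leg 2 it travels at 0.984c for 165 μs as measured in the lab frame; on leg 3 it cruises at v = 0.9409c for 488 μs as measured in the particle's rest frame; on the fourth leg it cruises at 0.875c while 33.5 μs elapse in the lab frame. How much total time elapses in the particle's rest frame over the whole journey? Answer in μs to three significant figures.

Leg 1: 373 μs is already measured in the particle's rest frame.
Leg 2: γ = 1/√(1 − 0.984²) = 1/√0.03174 = 5.613; τ_2 = 165/5.613 = 29.40 μs.
Leg 3: 488 μs is already measured in the particle's rest frame.
Leg 4: γ = 1/√(1 − 0.875²) = 1/√0.2344 = 2.066; τ_4 = 33.5/2.066 = 16.22 μs.
Total: 373.0 + 29.40 + 488.0 + 16.22 μs.

τ = 907 μs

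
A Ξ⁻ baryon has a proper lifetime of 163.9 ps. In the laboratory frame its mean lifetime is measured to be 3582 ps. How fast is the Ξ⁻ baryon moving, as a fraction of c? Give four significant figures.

γ = Δt/τ₀ = 3582/163.9 = 21.85
β = √(1 − 1/γ²) = √(1 − 0.002094) = √0.9979

v = 0.9990c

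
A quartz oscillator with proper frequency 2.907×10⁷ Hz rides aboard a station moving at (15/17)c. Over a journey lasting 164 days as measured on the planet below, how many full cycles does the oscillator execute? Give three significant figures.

γ = 1/√(1 − (15/17)²) = 17/8 = 2.125
The oscillator's own cycle count is N = f × τ where τ is the proper time aboard the station. τ = Δt/γ = 164/2.125 = 77.18 days = 6.668×10⁶ s.
N = 2.907×10⁷ × 6.668×10⁶ = 1.938×10¹⁴.

N = 1.94×10¹⁴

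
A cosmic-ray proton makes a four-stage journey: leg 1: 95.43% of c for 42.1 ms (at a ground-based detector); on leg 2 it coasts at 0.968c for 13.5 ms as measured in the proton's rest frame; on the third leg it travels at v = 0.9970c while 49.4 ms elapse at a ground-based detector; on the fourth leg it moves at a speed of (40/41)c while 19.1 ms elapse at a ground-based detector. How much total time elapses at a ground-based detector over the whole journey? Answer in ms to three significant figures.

Δt = 164 ms

Leg 1: 42.1 ms is already measured at a ground-based detector.
Leg 2: γ = 1/√(1 − 0.968²) = 1/√0.06298 = 3.985; Δt_2 = 3.985 × 13.5 = 53.80 ms.
Leg 3: 49.4 ms is already measured at a ground-based detector.
Leg 4: 19.1 ms is already measured at a ground-based detector.
Total: 42.10 + 53.80 + 49.40 + 19.10 ms.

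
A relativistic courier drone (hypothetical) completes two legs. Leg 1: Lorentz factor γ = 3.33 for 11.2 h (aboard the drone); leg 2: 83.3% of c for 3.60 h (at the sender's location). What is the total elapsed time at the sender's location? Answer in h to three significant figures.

Leg 1: γ = 3.33; Δt_1 = 3.330 × 11.2 = 37.30 h.
Leg 2: 3.60 h is already measured at the sender's location.
Total: 37.30 + 3.600 h.

Δt = 40.9 h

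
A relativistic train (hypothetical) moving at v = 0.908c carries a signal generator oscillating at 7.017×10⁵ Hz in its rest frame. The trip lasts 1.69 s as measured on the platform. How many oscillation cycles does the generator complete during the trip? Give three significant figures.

γ = 1/√(1 − 0.908²) = 1/√0.1755 = 2.387
The oscillator's own cycle count is N = f × τ where τ is the proper time on the train. τ = Δt/γ = 1.69/2.387 = 0.7081 s = 7.081×10⁻¹ s.
N = 7.017×10⁵ × 7.081×10⁻¹ = 4.968×10⁵.

N = 4.97×10⁵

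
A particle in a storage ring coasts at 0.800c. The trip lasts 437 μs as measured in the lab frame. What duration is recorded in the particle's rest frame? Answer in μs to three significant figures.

γ = 1/√(1 − 0.800²) = 5/3 ≈ 1.667
The interval measured in the lab frame is the dilated one; the clock in the particle's rest frame measures the proper time τ = Δt/γ = 437/1.667 μs.

τ = 262 μs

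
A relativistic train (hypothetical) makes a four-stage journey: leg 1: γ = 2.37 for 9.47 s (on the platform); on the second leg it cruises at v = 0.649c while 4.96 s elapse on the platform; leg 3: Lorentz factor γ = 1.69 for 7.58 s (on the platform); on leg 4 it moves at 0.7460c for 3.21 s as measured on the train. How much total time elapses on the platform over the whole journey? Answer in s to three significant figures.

Leg 1: 9.47 s is already measured on the platform.
Leg 2: 4.96 s is already measured on the platform.
Leg 3: 7.58 s is already measured on the platform.
Leg 4: γ = 1/√(1 − 0.7460²) = 1/√0.4435 = 1.502; Δt_4 = 1.502 × 3.21 = 4.820 s.
Total: 9.470 + 4.960 + 7.580 + 4.820 s.

Δt = 26.8 s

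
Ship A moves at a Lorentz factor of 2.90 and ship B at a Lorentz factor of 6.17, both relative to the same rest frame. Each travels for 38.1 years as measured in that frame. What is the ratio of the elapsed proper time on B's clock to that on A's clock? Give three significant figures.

A: γ = 2.90. B: γ = 6.17.
τ_A/τ_B = γ_B/γ_A = 6.170/2.900 = 2.128, so τ_B/τ_A = 0.4700.

τ_B/τ_A = 0.470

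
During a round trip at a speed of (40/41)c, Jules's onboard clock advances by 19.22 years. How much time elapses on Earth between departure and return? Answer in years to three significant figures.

γ = 1/√(1 − (40/41)²) = 41/9 ≈ 4.556
Earth-frame duration is the dilated interval: Δt = γτ = 4.556 × 19.22 years.

Δt = 87.6 years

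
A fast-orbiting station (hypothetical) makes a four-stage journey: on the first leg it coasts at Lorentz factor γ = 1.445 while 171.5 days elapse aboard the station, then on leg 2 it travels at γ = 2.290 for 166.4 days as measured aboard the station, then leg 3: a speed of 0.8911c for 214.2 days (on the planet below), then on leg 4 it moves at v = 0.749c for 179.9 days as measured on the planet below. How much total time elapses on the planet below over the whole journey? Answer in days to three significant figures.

Δt = 1020 days

Leg 1: γ = 1.445; Δt_1 = 1.445 × 171.5 = 247.8 days.
Leg 2: γ = 2.290; Δt_2 = 2.290 × 166.4 = 381.1 days.
Leg 3: 214.2 days is already measured on the planet below.
Leg 4: 179.9 days is already measured on the planet below.
Total: 247.8 + 381.1 + 214.2 + 179.9 days.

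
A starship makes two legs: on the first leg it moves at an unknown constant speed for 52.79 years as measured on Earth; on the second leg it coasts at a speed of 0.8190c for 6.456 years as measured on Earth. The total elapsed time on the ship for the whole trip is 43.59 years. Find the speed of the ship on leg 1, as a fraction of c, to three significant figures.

β = 0.655

Leg 1: speed unknown; τ_1 = 52.79/γ_1.
Leg 2: γ = 1/√(1 − 0.8190²) = 1/√0.3292 = 1.743; τ_2 = 6.456/1.743 = 3.704 years.
Total proper time: τ_1 + 3.704 = 43.59, so τ_1 = 43.59 − 3.704 = 39.89 years.
γ_1 = 52.79/39.89 = 1.324; β = √(1 − 1/γ²) = √0.4291.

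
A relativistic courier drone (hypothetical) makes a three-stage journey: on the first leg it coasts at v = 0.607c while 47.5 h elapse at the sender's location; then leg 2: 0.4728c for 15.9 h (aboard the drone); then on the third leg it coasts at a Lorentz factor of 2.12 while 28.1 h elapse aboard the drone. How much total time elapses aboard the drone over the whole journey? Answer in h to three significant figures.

τ = 81.7 h

Leg 1: γ = 1/√(1 − 0.607²) = 1/√0.6316 = 1.258; τ_1 = 47.5/1.258 = 37.75 h.
Leg 2: 15.9 h is already measured aboard the drone.
Leg 3: 28.1 h is already measured aboard the drone.
Total: 37.75 + 15.90 + 28.10 h.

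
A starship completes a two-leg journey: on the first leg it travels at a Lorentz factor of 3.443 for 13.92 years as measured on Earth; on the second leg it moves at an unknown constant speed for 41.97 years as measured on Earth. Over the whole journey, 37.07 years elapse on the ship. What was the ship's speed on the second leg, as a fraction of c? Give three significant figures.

Leg 1: γ = 3.443; τ_1 = 13.92/3.443 = 4.043 years.
Leg 2: speed unknown; τ_2 = 41.97/γ_2.
Total proper time: 4.043 + τ_2 = 37.07, so τ_2 = 37.07 − 4.043 = 33.03 years.
γ_2 = 41.97/33.03 = 1.271; β = √(1 − 1/γ²) = √0.3808.

β = 0.617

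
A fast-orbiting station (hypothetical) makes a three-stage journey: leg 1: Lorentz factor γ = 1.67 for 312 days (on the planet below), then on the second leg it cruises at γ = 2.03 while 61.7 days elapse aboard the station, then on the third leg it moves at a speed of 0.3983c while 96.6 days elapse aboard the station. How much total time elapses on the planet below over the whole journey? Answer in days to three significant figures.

Leg 1: 312 days is already measured on the planet below.
Leg 2: γ = 2.03; Δt_2 = 2.030 × 61.7 = 125.3 days.
Leg 3: γ = 1/√(1 − 0.3983²) = 1/√0.8414 = 1.090; Δt_3 = 1.090 × 96.6 = 105.3 days.
Total: 312.0 + 125.3 + 105.3 days.

Δt = 543 days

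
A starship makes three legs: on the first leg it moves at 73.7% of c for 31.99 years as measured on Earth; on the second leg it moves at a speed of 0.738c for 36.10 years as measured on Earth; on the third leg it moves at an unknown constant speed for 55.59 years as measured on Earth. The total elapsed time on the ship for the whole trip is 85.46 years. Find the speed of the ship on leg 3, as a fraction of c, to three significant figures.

β = 0.704

Leg 1: β = 0.737; γ = 1/√(1 − 0.737²) = 1/√0.4568 = 1.480; τ_1 = 31.99/1.480 = 21.62 years.
Leg 2: γ = 1/√(1 − 0.738²) = 1/√0.4554 = 1.482; τ_2 = 36.10/1.482 = 24.36 years.
Leg 3: speed unknown; τ_3 = 55.59/γ_3.
Total proper time: 21.62 + 24.36 + τ_3 = 85.46, so τ_3 = 85.46 − 45.98 = 39.48 years.
γ_3 = 55.59/39.48 = 1.408; β = √(1 − 1/γ²) = √0.4957.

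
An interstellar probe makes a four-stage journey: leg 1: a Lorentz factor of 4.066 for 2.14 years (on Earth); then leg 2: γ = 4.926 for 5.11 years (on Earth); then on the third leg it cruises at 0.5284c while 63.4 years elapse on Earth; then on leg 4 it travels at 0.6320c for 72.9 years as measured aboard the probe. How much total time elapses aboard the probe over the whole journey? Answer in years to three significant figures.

Leg 1: γ = 4.066; τ_1 = 2.14/4.066 = 0.5263 years.
Leg 2: γ = 4.926; τ_2 = 5.11/4.926 = 1.037 years.
Leg 3: γ = 1/√(1 − 0.5284²) = 1/√0.7208 = 1.178; τ_3 = 63.4/1.178 = 53.83 years.
Leg 4: 72.9 years is already measured aboard the probe.
Total: 0.5263 + 1.037 + 53.83 + 72.90 years.

τ = 128 years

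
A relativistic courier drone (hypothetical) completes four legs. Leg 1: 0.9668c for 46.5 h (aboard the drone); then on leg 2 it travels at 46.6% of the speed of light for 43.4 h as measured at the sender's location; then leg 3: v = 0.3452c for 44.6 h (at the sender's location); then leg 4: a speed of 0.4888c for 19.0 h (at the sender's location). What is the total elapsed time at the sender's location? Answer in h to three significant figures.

Leg 1: γ = 1/√(1 − 0.9668²) = 1/√0.06530 = 3.913; Δt_1 = 3.913 × 46.5 = 182.0 h.
Leg 2: 43.4 h is already measured at the sender's location.
Leg 3: 44.6 h is already measured at the sender's location.
Leg 4: 19.0 h is already measured at the sender's location.
Total: 182.0 + 43.40 + 44.60 + 19.00 h.

Δt = 289 h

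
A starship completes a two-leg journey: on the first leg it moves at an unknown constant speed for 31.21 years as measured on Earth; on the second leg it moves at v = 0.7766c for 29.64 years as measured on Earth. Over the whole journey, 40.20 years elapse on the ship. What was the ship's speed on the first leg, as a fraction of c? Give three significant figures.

β = 0.724

Leg 1: speed unknown; τ_1 = 31.21/γ_1.
Leg 2: γ = 1/√(1 − 0.7766²) = 1/√0.3969 = 1.587; τ_2 = 29.64/1.587 = 18.67 years.
Total proper time: τ_1 + 18.67 = 40.20, so τ_1 = 40.20 − 18.67 = 21.53 years.
γ_1 = 31.21/21.53 = 1.450; β = √(1 − 1/γ²) = √0.5243.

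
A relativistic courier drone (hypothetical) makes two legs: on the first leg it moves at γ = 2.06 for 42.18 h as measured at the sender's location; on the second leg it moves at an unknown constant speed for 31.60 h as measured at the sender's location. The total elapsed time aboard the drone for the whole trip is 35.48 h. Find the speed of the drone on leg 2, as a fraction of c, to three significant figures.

β = 0.880

Leg 1: γ = 2.06; τ_1 = 42.18/2.060 = 20.48 h.
Leg 2: speed unknown; τ_2 = 31.60/γ_2.
Total proper time: 20.48 + τ_2 = 35.48, so τ_2 = 35.48 − 20.48 = 15.00 h.
γ_2 = 31.60/15.00 = 2.106; β = √(1 − 1/γ²) = √0.7745.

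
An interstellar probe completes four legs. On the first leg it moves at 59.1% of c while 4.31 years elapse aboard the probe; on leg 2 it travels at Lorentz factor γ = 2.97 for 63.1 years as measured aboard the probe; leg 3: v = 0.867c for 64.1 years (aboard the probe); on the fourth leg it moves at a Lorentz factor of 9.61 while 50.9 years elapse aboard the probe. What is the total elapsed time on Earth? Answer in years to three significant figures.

Leg 1: β = 0.591; γ = 1/√(1 − 0.591²) = 1/√0.6507 = 1.240; Δt_1 = 1.240 × 4.31 = 5.343 years.
Leg 2: γ = 2.97; Δt_2 = 2.970 × 63.1 = 187.4 years.
Leg 3: γ = 1/√(1 − 0.867²) = 1/√0.2483 = 2.007; Δt_3 = 2.007 × 64.1 = 128.6 years.
Leg 4: γ = 9.61; Δt_4 = 9.610 × 50.9 = 489.1 years.
Total: 5.343 + 187.4 + 128.6 + 489.1 years.

Δt = 811 years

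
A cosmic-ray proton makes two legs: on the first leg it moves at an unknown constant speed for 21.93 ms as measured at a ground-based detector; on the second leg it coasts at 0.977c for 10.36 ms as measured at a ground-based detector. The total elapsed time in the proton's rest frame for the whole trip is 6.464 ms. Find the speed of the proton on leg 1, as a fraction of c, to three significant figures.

Leg 1: speed unknown; τ_1 = 21.93/γ_1.
Leg 2: γ = 1/√(1 − 0.977²) = 1/√0.04547 = 4.690; τ_2 = 10.36/4.690 = 2.209 ms.
Total proper time: τ_1 + 2.209 = 6.464, so τ_1 = 6.464 − 2.209 = 4.255 ms.
γ_1 = 21.93/4.255 = 5.154; β = √(1 − 1/γ²) = √0.9624.

β = 0.981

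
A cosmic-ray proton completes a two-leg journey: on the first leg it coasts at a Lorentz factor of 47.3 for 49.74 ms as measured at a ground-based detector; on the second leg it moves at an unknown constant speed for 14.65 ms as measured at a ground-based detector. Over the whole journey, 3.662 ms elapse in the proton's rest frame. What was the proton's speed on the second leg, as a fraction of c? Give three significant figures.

Leg 1: γ = 47.3; τ_1 = 49.74/47.30 = 1.052 ms.
Leg 2: speed unknown; τ_2 = 14.65/γ_2.
Total proper time: 1.052 + τ_2 = 3.662, so τ_2 = 3.662 − 1.052 = 2.610 ms.
γ_2 = 14.65/2.610 = 5.612; β = √(1 − 1/γ²) = √0.9683.

β = 0.984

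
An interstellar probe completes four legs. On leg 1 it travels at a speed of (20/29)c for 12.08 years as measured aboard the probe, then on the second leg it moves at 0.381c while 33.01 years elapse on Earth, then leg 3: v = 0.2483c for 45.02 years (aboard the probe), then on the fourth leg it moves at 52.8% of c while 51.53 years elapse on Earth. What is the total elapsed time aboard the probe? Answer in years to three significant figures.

τ = 131 years

Leg 1: 12.08 years is already measured aboard the probe.
Leg 2: γ = 1/√(1 − 0.381²) = 1/√0.8548 = 1.082; τ_2 = 33.01/1.082 = 30.52 years.
Leg 3: 45.02 years is already measured aboard the probe.
Leg 4: β = 0.528; γ = 1/√(1 − 0.528²) = 1/√0.7212 = 1.178; τ_4 = 51.53/1.178 = 43.76 years.
Total: 12.08 + 30.52 + 45.02 + 43.76 years.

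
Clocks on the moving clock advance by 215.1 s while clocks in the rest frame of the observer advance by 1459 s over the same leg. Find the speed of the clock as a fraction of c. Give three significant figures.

β = 0.989

The proper time is measured on the moving clock (both events occur at the clock's location); Δt is measured in the rest frame of the observer. γ = Δt/τ = 1459/215.1 = 6.783.
β = √(1 − 1/γ²) = √(1 − 0.02174) = √0.9783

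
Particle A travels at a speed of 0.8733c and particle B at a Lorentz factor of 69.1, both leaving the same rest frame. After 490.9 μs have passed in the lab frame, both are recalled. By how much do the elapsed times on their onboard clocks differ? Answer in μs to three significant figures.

A: γ = 1/√(1 − 0.8733²) = 1/√0.2373 = 2.053; τ_A = 490.9/2.053 = 239.2 μs.
B: γ = 69.1; τ_B = 490.9/69.10 = 7.104 μs.

|τ_A − τ_B| = 232 μs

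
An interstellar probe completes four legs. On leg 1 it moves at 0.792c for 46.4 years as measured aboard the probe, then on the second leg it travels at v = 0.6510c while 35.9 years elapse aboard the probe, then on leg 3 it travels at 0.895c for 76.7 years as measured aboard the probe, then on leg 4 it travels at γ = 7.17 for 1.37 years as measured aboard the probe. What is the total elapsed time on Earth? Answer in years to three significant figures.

Leg 1: γ = 1/√(1 − 0.792²) = 1/√0.3727 = 1.638; Δt_1 = 1.638 × 46.4 = 76.00 years.
Leg 2: γ = 1/√(1 − 0.6510²) = 1/√0.5762 = 1.317; Δt_2 = 1.317 × 35.9 = 47.29 years.
Leg 3: γ = 1/√(1 − 0.895²) = 1/√0.1990 = 2.242; Δt_3 = 2.242 × 76.7 = 171.9 years.
Leg 4: γ = 7.17; Δt_4 = 7.170 × 1.37 = 9.823 years.
Total: 76.00 + 47.29 + 171.9 + 9.823 years.

Δt = 305 years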